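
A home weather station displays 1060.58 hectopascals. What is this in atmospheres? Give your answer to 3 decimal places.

1 hPa = 0.000986923 atm, so 1060.58 × 0.000986923 = 1.047 atm.

1.047 atm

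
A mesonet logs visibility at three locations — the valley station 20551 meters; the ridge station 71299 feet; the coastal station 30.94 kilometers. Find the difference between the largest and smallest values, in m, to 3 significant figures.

the ridge station: 71299 ft = 21731.94 m.
the coastal station: 30.94 km = 30940.00 m.
Spread: 30940.00 − 20551.00 = 10400 m.

10400 m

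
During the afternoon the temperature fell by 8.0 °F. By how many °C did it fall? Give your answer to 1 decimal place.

For a temperature change the 32° offset cancels: Δ°C = 8.0 × 0.5556 = 4.4 °C.

4.4 °C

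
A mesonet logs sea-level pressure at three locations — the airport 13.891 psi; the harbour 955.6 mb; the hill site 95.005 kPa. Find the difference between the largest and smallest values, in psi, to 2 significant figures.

0.11 psi

the harbour: 955.6 mb = 13.8598 psi.
the hill site: 95.005 kPa = 13.7793 psi.
Spread: 13.8910 − 13.7793 = 0.11 psi.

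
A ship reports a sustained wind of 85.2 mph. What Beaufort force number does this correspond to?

85.2 mph = 38.1 m/s, which is Beaufort 12 (hurricane force, ≥32.7 m/s).

Beaufort force 12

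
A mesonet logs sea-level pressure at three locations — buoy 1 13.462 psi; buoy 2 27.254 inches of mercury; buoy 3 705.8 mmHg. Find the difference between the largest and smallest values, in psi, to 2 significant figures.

0.26 psi

buoy 2: 27.254 inHg = 13.3859 psi.
buoy 3: 705.8 mmHg = 13.6479 psi.
Spread: 13.6479 − 13.3859 = 0.26 psi.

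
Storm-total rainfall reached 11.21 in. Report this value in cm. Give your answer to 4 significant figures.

28.47 cm

1 in = 2.54 cm, so 11.21 × 2.54 = 28.47 cm.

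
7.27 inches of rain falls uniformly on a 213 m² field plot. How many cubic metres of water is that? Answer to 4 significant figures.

Depth: 7.27 in × 25.4 = 184.658 mm.
1 mm over 1 m² is 1 L, so volume = 184.658 × 213 = 39332.154 L = 39.33 m³.

39.33 cubic metres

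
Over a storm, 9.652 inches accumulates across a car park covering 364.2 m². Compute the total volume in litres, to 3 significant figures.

89300 litres

Depth: 9.652 in × 25.4 = 245.1608 mm.
1 mm over 1 m² is 1 L, so volume = 245.1608 × 364.2 = 89287.563 L ≈ 89300 L.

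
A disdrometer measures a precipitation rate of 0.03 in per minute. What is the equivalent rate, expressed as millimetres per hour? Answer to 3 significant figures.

0.03 in/minute × 25.4 mm/in × 60 minute/hour = 45.7 mm/hour.

45.7 mm/hour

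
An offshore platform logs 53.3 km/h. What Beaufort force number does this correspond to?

53.3 km/h = 14.8 m/s, which is Beaufort 7 (near gale, 13.9–17.1 m/s).

Beaufort force 7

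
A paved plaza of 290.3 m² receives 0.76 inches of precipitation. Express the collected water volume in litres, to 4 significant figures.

5604 litres

Depth: 0.76 in × 25.4 = 19.304 mm.
1 mm over 1 m² is 1 L, so volume = 19.304 × 290.3 = 5603.9512 L ≈ 5604 L.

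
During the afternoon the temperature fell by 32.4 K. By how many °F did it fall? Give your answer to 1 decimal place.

58.3 °F

A change of 1 °C equals a change of 1.8 °F: Δ°F = 32.4 × 1.8 = 58.3 °F.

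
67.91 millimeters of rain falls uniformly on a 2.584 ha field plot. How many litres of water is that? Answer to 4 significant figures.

Area: 2.584 ha = 25840 m².
1 mm over 1 m² is 1 L, so volume = 67.91 × 25840 = 1754794.4 L ≈ 1755000 L.

1755000 litres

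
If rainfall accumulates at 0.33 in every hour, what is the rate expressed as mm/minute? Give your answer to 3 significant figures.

0.33 in/hour × 25.4 mm/in × 0.0166667 hour/minute = 0.140 mm/minute.

0.140 mm/minute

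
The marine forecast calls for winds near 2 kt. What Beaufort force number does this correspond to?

2 kt lies in the Beaufort 1 band (light air, 1–3 kt).

Beaufort force 1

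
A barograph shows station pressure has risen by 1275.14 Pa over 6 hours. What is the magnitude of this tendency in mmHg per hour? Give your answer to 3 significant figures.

1.59 mmHg per hour

1275.14 Pa / 6 h × 0.00750062 mmHg/Pa = 1.59 mmHg/h.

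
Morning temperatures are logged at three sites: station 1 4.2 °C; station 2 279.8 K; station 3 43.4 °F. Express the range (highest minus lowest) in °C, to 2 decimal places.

2.45 °C

station 2: 279.8 K = 6.650 °C.
station 3: 43.4 °F = 6.333 °C.
Spread: 6.650 − 4.200 = 2.450 °C.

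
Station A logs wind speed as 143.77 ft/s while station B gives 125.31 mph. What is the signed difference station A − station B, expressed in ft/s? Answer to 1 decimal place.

station B: 125.31 mph = 183.788 ft/s.
Difference: 143.770 − 183.788 = -40.0 ft/s.

-40.0 ft/s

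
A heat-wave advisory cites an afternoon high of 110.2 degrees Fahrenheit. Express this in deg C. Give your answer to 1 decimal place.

43.4 °C

°C = (°F − 32) × 5/9 = (110.2 − 32) / 1.8 = 43.4 °C.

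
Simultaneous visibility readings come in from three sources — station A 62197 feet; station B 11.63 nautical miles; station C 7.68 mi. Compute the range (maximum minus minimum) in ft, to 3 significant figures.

station B: 11.63 nmi = 70665.22 ft.
station C: 7.68 SM = 40550.40 ft.
Spread: 70665.22 − 40550.40 = 30100 ft.

30100 ft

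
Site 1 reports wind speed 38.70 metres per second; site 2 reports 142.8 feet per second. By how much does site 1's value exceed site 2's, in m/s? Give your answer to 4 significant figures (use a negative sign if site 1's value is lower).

-4.825 m/s

site 2: 142.8 ft/s = 43.52544 m/s.
Difference: 38.70000 − 43.52544 = -4.825 m/s.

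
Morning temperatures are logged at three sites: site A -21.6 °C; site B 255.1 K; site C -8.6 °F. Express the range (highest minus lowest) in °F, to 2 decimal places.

8.11 °F

site B: 255.1 K = -18.050 °C.
site C: -8.6 °F = -22.556 °C.
Spread: (-18.050) − (-22.556) = 4.506 °C = 8.11 °F.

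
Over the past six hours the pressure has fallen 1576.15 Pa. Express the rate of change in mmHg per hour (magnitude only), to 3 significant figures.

1576.15 Pa / 6 h × 0.00750062 mmHg/Pa = 1.97 mmHg/h.

1.97 mmHg per hour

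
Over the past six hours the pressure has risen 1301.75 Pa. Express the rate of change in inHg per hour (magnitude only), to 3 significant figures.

0.0641 inHg per hour

1301.75 Pa / 6 h × 0.0002953 inHg/Pa = 0.0641 inHg/h.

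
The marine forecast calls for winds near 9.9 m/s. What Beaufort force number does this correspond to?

Beaufort force 5

9.9 m/s lies in the Beaufort 5 band (fresh breeze, 8.0–10.7 m/s).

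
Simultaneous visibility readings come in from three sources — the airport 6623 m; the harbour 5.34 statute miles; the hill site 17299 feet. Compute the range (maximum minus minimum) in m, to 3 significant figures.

the harbour: 5.34 SM = 8593.90 m.
the hill site: 17299 ft = 5272.74 m.
Spread: 8593.90 − 5272.74 = 3320 m.

3320 m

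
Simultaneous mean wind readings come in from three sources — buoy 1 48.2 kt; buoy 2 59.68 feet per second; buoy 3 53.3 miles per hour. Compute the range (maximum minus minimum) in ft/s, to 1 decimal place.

21.7 ft/s

buoy 1: 48.2 kt = 81.352 ft/s.
buoy 3: 53.3 mph = 78.173 ft/s.
Spread: 81.352 − 59.680 = 21.7 ft/s.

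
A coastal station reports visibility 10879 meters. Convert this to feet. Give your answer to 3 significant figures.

1 m = 3.28084 ft, so 10879 × 3.28084 = 35700 ft.

35700 ft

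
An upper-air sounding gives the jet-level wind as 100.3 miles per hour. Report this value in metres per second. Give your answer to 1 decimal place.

44.8 m/s

1 mph = 0.44704 m/s, so 100.3 × 0.44704 = 44.8 m/s.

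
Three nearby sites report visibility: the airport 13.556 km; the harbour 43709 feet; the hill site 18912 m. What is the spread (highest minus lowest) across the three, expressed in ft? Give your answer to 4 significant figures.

the airport: 13.556 km = 44475.07 ft.
the hill site: 18912 m = 62047.24 ft.
Spread: 62047.24 − 43709.00 = 18340 ft.

18340 ft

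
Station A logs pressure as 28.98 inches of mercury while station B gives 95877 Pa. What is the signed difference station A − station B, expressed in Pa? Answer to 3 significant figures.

2260 Pa

station A: 28.98 inHg = 98137.55 Pa.
Difference: 98137.55 − 95877.00 = 2260 Pa.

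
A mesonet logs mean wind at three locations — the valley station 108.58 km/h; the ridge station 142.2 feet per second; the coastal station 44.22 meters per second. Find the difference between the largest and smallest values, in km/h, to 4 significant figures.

the ridge station: 142.2 ft/s = 156.0332 km/h.
the coastal station: 44.22 m/s = 159.1920 km/h.
Spread: 159.1920 − 108.5800 = 50.61 km/h.

50.61 km/h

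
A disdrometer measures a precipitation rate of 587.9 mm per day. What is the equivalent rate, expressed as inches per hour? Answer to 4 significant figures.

0.9644 in/hour

587.9 mm/day × 0.0393701 in/mm × 0.0416667 day/hour = 0.9644 in/hour.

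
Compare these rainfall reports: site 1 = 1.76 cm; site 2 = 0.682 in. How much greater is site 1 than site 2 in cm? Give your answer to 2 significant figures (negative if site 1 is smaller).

0.028 cm

site 2: 0.682 in = 1.73228 cm.
Difference: 1.76000 − 1.73228 = 0.028 cm.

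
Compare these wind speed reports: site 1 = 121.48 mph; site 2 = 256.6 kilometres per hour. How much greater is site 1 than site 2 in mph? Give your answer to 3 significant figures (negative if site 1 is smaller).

-38.0 mph

site 2: 256.6 km/h = 159.444 mph.
Difference: 121.480 − 159.444 = -38.0 mph.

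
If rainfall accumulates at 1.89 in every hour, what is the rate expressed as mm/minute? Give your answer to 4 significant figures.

1.89 in/hour × 25.4 mm/in × 0.0166667 hour/minute = 0.8001 mm/minute.

0.8001 mm/minute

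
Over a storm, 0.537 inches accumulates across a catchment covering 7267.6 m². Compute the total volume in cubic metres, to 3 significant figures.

99.1 cubic metres

Depth: 0.537 in × 25.4 = 13.6398 mm.
1 mm over 1 m² is 1 L, so volume = 13.6398 × 7267.6 = 99128.61 L = 99.1 m³.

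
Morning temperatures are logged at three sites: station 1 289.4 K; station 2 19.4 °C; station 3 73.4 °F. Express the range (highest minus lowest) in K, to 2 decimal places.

station 1: 289.4 K = 16.250 °C.
station 3: 73.4 °F = 23.000 °C.
Spread: 23.000 − 16.250 = 6.750 °C.

6.75 K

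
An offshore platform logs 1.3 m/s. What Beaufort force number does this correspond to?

Beaufort force 1

1.3 m/s lies in the Beaufort 1 band (light air, 0.3–1.5 m/s).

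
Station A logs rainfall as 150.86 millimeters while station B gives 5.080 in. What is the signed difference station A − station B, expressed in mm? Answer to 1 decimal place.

station B: 5.080 in = 129.032 mm.
Difference: 150.860 − 129.032 = 21.8 mm.

21.8 mm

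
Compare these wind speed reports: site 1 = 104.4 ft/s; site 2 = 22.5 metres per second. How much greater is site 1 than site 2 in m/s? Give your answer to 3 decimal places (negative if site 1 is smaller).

site 1: 104.4 ft/s = 31.82112 m/s.
Difference: 31.82112 − 22.50000 = 9.321 m/s.

9.321 m/s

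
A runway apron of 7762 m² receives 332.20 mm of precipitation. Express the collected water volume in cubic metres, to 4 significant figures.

2579 cubic metres

1 mm over 1 m² is 1 L, so volume = 332.2 × 7762 = 2578536.4 L = 2579 m³.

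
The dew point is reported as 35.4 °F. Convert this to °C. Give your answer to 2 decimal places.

1.89 °C

°C = (°F − 32) × 5/9 = (35.4 − 32) / 1.8 = 1.89 °C.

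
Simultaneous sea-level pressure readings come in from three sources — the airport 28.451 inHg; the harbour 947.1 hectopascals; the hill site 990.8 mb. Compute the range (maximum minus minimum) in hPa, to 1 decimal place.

the airport: 28.451 inHg = 963.462 hPa.
the hill site: 990.8 mb = 990.800 hPa.
Spread: 990.800 − 947.100 = 43.7 hPa.

43.7 hPa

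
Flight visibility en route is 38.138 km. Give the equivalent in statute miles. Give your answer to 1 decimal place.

23.7 SM

1 km = 0.621371 SM, so 38.138 × 0.621371 = 23.7 SM.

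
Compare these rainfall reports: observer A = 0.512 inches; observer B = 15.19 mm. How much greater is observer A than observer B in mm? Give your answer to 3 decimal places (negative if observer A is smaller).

observer A: 0.512 in = 13.00480 mm.
Difference: 13.00480 − 15.19000 = -2.185 mm.

-2.185 mm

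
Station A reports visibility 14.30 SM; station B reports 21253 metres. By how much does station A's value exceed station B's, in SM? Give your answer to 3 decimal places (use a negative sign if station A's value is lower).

1.094 SM

station B: 21253 m = 13.20600 SM.
Difference: 14.30000 − 13.20600 = 1.094 SM.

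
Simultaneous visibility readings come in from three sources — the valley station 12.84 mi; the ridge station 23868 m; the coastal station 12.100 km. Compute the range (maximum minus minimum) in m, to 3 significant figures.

the valley station: 12.84 SM = 20663.98 m.
the coastal station: 12.100 km = 12100.00 m.
Spread: 23868.00 − 12100.00 = 11800 m.

11800 m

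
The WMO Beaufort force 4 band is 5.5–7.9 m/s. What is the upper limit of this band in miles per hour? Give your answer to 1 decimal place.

5.5–7.9 m/s × 2.237 = 12.3–17.7 mph.

17.7 mph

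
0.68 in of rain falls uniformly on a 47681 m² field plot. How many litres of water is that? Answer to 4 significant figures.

823500 litres

Depth: 0.68 in × 25.4 = 17.272 mm.
1 mm over 1 m² is 1 L, so volume = 17.272 × 47681 = 823546.23 L ≈ 823500 L.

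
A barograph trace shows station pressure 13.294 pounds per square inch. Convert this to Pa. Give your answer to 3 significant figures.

91700 Pa

1 psi = 6894.76 Pa, so 13.294 × 6894.76 = 91700 Pa.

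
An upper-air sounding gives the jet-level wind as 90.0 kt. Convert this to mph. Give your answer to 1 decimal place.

103.6 mph

1 kt = 1.15078 mph, so 90.0 × 1.15078 = 103.6 mph.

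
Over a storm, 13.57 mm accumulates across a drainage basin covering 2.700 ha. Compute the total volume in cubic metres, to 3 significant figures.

Area: 2.700 ha = 27000 m².
1 mm over 1 m² is 1 L, so volume = 13.57 × 27000 = 366390 L = 366 m³.

366 cubic metres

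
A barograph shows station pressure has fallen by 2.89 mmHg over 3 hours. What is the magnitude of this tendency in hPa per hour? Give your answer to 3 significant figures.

2.89 mmHg / 3 h × 1.33322 hPa/mmHg = 1.28 hPa/h.

1.28 hPa per hour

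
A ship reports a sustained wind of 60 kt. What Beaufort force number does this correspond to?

Beaufort force 11

60 kt lies in the Beaufort 11 band (violent storm, 56–63 kt).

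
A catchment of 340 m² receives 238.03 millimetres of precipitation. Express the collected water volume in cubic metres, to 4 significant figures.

1 mm over 1 m² is 1 L, so volume = 238.03 × 340 = 80930.2 L = 80.93 m³.

80.93 cubic metres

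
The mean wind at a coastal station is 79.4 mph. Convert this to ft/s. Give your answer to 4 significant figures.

116.5 ft/s

1 mph = 1.46667 ft/s, so 79.4 × 1.46667 = 116.5 ft/s.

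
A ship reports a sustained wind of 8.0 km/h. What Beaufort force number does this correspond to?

Beaufort force 2

8.0 km/h = 2.2 m/s, which is Beaufort 2 (light breeze, 1.6–3.3 m/s).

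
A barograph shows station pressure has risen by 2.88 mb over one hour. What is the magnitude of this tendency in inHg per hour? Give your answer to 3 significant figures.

2.88 mb / 1 h × 0.02953 inHg/mb = 0.0850 inHg/h.

0.0850 inHg per hour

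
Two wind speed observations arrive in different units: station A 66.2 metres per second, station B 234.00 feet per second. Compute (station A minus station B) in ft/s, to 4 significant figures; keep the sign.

station A: 66.2 m/s = 217.1916 ft/s.
Difference: 217.1916 − 234.0000 = -16.81 ft/s.

-16.81 ft/s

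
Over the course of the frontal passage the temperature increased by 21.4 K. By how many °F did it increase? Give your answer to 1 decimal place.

A change of 1 °C equals a change of 1.8 °F: Δ°F = 21.4 × 1.8 = 38.5 °F.

38.5 °F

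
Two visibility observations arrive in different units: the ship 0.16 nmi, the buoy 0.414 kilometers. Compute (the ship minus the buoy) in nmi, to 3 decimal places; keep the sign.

-0.064 nmi

the buoy: 0.414 km = 0.22354 nmi.
Difference: 0.16000 − 0.22354 = -0.064 nmi.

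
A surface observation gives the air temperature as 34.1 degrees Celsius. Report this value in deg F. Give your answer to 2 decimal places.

93.38 °F

°F = °C × 9/5 + 32 = 34.1 × 1.8 + 32 = 93.38 °F.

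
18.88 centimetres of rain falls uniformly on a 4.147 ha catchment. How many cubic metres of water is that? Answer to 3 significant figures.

Depth: 18.88 cm × 10 = 188.8 mm.
Area: 4.147 ha = 41470 m².
1 mm over 1 m² is 1 L, so volume = 188.8 × 41470 = 7829536 L = 7830 m³.

7830 cubic metres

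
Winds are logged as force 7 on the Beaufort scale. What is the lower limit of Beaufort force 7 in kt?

28 kt

Beaufort 7 (near gale) spans 28–33 knots.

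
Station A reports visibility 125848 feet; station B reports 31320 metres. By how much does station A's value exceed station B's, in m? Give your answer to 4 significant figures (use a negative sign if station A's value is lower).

station A: 125848 ft = 38358.47 m.
Difference: 38358.47 − 31320.00 = 7038 m.

7038 m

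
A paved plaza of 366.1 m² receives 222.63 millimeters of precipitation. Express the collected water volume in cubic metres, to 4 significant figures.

1 mm over 1 m² is 1 L, so volume = 222.63 × 366.1 = 81504.843 L = 81.50 m³.

81.50 cubic metres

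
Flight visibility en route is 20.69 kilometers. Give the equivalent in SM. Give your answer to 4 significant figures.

12.86 SM

1 km = 0.621371 SM, so 20.69 × 0.621371 = 12.86 SM.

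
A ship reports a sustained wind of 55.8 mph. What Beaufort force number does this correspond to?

Beaufort force 10

55.8 mph = 24.9 m/s, which is Beaufort 10 (storm, 24.5–28.4 m/s).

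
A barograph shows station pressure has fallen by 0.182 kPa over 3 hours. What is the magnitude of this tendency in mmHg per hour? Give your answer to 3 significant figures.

0.182 kPa / 3 h × 7.50062 mmHg/kPa = 0.455 mmHg/h.

0.455 mmHg per hour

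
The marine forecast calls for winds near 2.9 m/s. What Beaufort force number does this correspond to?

Beaufort force 2

2.9 m/s lies in the Beaufort 2 band (light breeze, 1.6–3.3 m/s).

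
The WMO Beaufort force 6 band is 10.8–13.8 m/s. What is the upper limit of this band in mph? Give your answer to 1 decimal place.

30.9 mph

10.8–13.8 m/s × 2.237 = 24.2–30.9 mph.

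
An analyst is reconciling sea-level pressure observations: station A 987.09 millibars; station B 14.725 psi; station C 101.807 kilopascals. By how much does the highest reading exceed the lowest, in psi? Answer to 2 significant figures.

station A: 987.09 mb = 14.3165 psi.
station C: 101.807 kPa = 14.7659 psi.
Spread: 14.7659 − 14.3165 = 0.45 psi.

0.45 psi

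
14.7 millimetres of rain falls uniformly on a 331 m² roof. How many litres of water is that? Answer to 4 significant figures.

1 mm over 1 m² is 1 L, so volume = 14.7 × 331 = 4865.7 L ≈ 4866 L.

4866 litres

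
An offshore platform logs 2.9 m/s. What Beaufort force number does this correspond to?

2.9 m/s lies in the Beaufort 2 band (light breeze, 1.6–3.3 m/s).

Beaufort force 2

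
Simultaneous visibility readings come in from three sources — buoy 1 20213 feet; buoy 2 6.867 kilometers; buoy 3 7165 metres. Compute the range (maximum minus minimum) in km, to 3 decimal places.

buoy 1: 20213 ft = 6.16092 km.
buoy 3: 7165 m = 7.16500 km.
Spread: 7.16500 − 6.16092 = 1.004 km.

1.004 km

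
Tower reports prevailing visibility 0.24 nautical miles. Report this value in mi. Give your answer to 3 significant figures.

1 nmi = 1.15078 SM, so 0.24 × 1.15078 = 0.276 SM.

0.276 SM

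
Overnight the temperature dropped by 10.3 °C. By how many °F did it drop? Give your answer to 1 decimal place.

Converting a difference, only the 9/5 scale factor applies: Δ°F = 10.3 × 1.8 = 18.5 °F.

18.5 °F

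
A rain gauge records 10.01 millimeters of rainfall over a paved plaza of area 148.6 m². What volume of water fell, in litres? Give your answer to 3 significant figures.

1 mm over 1 m² is 1 L, so volume = 10.01 × 148.6 = 1487.486 L ≈ 1490 L.

1490 litres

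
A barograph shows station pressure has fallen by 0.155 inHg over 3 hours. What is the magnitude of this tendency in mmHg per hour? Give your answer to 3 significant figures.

0.155 inHg / 3 h × 25.4 mmHg/inHg = 1.31 mmHg/h.

1.31 mmHg per hour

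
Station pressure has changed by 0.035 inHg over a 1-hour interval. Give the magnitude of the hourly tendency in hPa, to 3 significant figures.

0.035 inHg / 1 h × 33.8639 hPa/inHg = 1.19 hPa/h.

1.19 hPa per hour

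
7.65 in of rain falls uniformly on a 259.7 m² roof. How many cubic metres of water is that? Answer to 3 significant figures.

Depth: 7.65 in × 25.4 = 194.31 mm.
1 mm over 1 m² is 1 L, so volume = 194.31 × 259.7 = 50462.307 L = 50.5 m³.

50.5 cubic metres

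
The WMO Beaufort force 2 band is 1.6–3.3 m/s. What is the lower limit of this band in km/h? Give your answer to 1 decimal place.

1.6–3.3 m/s × 3.6 = 5.8–11.9 km/h.

5.8 km/h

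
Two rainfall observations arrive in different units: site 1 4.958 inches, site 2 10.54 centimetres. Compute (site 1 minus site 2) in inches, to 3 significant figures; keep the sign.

0.808 in

site 2: 10.54 cm = 4.14961 in.
Difference: 4.95800 − 4.14961 = 0.808 in.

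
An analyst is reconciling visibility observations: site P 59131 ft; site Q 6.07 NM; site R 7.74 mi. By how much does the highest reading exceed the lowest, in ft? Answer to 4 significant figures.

site Q: 6.07 nmi = 36882.02 ft.
site R: 7.74 SM = 40867.20 ft.
Spread: 59131.00 − 36882.02 = 22250 ft.

22250 ft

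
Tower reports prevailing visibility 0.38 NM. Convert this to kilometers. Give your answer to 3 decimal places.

0.704 km

1 nmi = 1.852 km, so 0.38 × 1.852 = 0.704 km.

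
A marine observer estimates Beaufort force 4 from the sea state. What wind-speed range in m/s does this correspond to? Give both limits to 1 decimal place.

5.5 to 7.9 m/s

Beaufort 4 (moderate breeze) spans 5.5–7.9 m/s.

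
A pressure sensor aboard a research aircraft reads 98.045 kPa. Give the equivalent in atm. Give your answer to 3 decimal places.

0.968 atm

1 kPa = 0.00986923 atm, so 98.045 × 0.00986923 = 0.968 atm.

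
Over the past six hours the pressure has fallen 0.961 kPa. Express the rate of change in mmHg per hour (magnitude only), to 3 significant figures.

0.961 kPa / 6 h × 7.50062 mmHg/kPa = 1.20 mmHg/h.

1.20 mmHg per hour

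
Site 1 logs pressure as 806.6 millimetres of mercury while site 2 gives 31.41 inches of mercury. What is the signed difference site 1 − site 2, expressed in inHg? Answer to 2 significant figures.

0.35 inHg

site 1: 806.6 mmHg = 31.7559 inHg.
Difference: 31.7559 − 31.4100 = 0.35 inHg.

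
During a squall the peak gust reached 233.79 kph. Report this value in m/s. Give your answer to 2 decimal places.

1 km/h = 0.277778 m/s, so 233.79 × 0.277778 = 64.94 m/s.

64.94 m/s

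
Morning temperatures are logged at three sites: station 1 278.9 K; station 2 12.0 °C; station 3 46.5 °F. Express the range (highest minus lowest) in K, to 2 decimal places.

6.25 K

station 1: 278.9 K = 5.750 °C.
station 3: 46.5 °F = 8.056 °C.
Spread: 12.000 − 5.750 = 6.250 °C.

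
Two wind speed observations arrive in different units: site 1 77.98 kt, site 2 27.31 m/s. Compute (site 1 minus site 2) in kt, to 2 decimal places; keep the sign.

24.89 kt

site 2: 27.31 m/s = 53.0864 kt.
Difference: 77.9800 − 53.0864 = 24.89 kt.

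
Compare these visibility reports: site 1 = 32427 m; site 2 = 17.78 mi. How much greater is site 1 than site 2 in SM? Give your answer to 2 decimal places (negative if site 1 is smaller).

2.37 SM

site 1: 32427 m = 20.1492 SM.
Difference: 20.1492 − 17.7800 = 2.37 SM.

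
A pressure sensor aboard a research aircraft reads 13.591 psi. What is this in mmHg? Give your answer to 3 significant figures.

703 mmHg

1 psi = 51.7149 mmHg, so 13.591 × 51.7149 = 703 mmHg.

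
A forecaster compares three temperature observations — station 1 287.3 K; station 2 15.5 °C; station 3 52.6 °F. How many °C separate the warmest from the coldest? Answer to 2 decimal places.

station 1: 287.3 K = 14.150 °C.
station 3: 52.6 °F = 11.444 °C.
Spread: 15.500 − 11.444 = 4.056 °C.

4.06 °C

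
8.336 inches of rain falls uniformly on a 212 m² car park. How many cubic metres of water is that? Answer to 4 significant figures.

Depth: 8.336 in × 25.4 = 211.7344 mm.
1 mm over 1 m² is 1 L, so volume = 211.7344 × 212 = 44887.693 L = 44.89 m³.

44.89 cubic metres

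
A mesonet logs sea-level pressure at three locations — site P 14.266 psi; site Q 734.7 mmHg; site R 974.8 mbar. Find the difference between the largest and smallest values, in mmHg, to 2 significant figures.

6.6 mmHg

site P: 14.266 psi = 737.765 mmHg.
site R: 974.8 mb = 731.160 mmHg.
Spread: 737.765 − 731.160 = 6.6 mmHg.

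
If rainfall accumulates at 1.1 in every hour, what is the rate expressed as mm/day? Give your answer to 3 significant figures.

671 mm/day

1.1 in/hour × 25.4 mm/in × 24 hour/day = 671 mm/day.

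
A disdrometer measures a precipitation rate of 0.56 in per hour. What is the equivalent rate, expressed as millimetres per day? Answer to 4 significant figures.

341.4 mm/day

0.56 in/hour × 25.4 mm/in × 24 hour/day = 341.4 mm/day.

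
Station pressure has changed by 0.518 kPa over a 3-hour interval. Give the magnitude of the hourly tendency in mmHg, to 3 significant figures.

0.518 kPa / 3 h × 7.50062 mmHg/kPa = 1.30 mmHg/h.

1.30 mmHg per hour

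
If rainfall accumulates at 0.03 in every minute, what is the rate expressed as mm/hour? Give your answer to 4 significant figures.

0.03 in/minute × 25.4 mm/in × 60 minute/hour = 45.72 mm/hour.

45.72 mm/hour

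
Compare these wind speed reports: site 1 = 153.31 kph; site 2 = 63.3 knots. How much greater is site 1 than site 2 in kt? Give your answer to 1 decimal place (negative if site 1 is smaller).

site 1: 153.31 km/h = 82.781 kt.
Difference: 82.781 − 63.300 = 19.5 kt.

19.5 kt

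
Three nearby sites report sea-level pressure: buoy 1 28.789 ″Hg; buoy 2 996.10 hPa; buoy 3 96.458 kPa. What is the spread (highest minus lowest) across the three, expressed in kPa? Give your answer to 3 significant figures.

buoy 1: 28.789 inHg = 97.4908 kPa.
buoy 2: 996.10 hPa = 99.6100 kPa.
Spread: 99.6100 − 96.4580 = 3.15 kPa.

3.15 kPa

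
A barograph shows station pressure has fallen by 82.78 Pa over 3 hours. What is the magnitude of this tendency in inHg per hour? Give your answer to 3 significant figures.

0.00815 inHg per hour

82.78 Pa / 3 h × 0.0002953 inHg/Pa = 0.00815 inHg/h.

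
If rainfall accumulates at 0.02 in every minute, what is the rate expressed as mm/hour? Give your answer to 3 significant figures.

30.5 mm/hour

0.02 in/minute × 25.4 mm/in × 60 minute/hour = 30.5 mm/hour.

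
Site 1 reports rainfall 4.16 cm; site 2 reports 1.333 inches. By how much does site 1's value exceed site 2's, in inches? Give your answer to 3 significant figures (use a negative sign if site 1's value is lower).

site 1: 4.16 cm = 1.63780 in.
Difference: 1.63780 − 1.33300 = 0.305 in.

0.305 in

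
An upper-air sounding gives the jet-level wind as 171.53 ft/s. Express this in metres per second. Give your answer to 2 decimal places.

52.28 m/s

1 ft/s = 0.3048 m/s, so 171.53 × 0.3048 = 52.28 m/s.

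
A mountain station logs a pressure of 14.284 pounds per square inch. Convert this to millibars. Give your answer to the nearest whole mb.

985 mb

1 psi = 68.9476 mb, so 14.284 × 68.9476 = 985 mb.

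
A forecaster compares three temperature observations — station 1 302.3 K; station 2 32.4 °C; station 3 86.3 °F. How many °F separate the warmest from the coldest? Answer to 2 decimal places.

station 1: 302.3 K = 29.150 °C.
station 3: 86.3 °F = 30.167 °C.
Spread: 32.400 − 29.150 = 3.250 °C = 5.85 °F.

5.85 °F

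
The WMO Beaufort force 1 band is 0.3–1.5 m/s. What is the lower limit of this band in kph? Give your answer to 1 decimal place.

1.1 km/h

0.3–1.5 m/s × 3.6 = 1.1–5.4 km/h.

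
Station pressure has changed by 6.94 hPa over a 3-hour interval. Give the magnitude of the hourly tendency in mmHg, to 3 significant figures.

1.74 mmHg per hour

6.94 hPa / 3 h × 0.750062 mmHg/hPa = 1.74 mmHg/h.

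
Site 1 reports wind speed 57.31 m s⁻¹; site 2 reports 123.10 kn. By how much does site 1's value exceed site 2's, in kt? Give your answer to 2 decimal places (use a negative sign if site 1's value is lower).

-11.70 kt

site 1: 57.31 m/s = 111.4017 kt.
Difference: 111.4017 − 123.1000 = -11.70 kt.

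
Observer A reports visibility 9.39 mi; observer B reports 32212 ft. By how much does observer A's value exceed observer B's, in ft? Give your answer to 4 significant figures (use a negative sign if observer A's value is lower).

observer A: 9.39 SM = 49579.20 ft.
Difference: 49579.20 − 32212.00 = 17370 ft.

17370 ft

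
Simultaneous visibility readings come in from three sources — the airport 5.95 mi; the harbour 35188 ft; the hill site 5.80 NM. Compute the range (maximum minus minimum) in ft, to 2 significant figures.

3800 ft

the airport: 5.95 SM = 31416.00 ft.
the hill site: 5.80 nmi = 35241.47 ft.
Spread: 35241.47 − 31416.00 = 3800 ft.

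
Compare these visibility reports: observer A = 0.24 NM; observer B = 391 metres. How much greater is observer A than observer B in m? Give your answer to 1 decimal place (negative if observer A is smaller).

observer A: 0.24 nmi = 444.480 m.
Difference: 444.480 − 391.000 = 53.5 m.

53.5 m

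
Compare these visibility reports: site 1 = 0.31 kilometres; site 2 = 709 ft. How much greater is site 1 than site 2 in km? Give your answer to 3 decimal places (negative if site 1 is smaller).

site 2: 709 ft = 0.21610 km.
Difference: 0.31000 − 0.21610 = 0.094 km.

0.094 km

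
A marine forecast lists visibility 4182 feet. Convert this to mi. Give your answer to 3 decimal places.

0.792 SM

1 ft = 0.000189394 SM, so 4182 × 0.000189394 = 0.792 SM.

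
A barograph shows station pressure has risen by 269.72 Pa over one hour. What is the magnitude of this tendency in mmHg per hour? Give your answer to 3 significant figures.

269.72 Pa / 1 h × 0.00750062 mmHg/Pa = 2.02 mmHg/h.

2.02 mmHg per hour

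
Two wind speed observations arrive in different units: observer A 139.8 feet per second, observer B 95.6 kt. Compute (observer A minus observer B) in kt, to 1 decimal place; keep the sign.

observer A: 139.8 ft/s = 82.829 kt.
Difference: 82.829 − 95.600 = -12.8 kt.

-12.8 kt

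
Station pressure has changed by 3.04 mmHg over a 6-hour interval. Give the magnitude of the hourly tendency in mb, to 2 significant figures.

3.04 mmHg / 6 h × 1.33322 mb/mmHg = 0.68 mb/h.

0.68 mb per hour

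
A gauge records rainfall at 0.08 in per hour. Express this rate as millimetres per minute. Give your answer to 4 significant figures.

0.08 in/hour × 25.4 mm/in × 0.0166667 hour/minute = 0.03387 mm/minute.

0.03387 mm/minute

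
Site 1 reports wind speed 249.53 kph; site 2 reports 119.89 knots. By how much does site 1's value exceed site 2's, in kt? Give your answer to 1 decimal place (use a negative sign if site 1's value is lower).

site 1: 249.53 km/h = 134.735 kt.
Difference: 134.735 − 119.890 = 14.8 kt.

14.8 kt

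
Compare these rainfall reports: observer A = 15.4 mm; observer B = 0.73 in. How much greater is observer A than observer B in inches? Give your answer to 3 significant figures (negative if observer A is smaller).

observer A: 15.4 mm = 0.60630 in.
Difference: 0.60630 − 0.73000 = -0.124 in.

-0.124 in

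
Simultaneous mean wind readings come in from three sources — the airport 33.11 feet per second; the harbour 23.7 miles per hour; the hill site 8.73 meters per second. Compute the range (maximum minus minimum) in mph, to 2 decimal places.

the airport: 33.11 ft/s = 22.5750 mph.
the hill site: 8.73 m/s = 19.5285 mph.
Spread: 23.7000 − 19.5285 = 4.17 mph.

4.17 mph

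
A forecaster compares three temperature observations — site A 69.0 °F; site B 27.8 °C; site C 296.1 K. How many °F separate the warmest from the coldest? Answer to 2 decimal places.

site A: 69.0 °F = 20.556 °C.
site C: 296.1 K = 22.950 °C.
Spread: 27.800 − 20.556 = 7.244 °C = 13.04 °F.

13.04 °F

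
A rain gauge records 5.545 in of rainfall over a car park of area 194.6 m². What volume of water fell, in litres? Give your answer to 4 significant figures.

Depth: 5.545 in × 25.4 = 140.843 mm.
1 mm over 1 m² is 1 L, so volume = 140.843 × 194.6 = 27408.048 L ≈ 27410 L.

27410 litres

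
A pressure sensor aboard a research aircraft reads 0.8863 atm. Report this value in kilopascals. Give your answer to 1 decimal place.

89.8 kPa

1 atm = 101.325 kPa, so 0.8863 × 101.325 = 89.8 kPa.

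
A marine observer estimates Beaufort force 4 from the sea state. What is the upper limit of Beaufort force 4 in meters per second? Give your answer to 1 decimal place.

7.9 m/s

Beaufort 4 (moderate breeze) spans 5.5–7.9 m/s.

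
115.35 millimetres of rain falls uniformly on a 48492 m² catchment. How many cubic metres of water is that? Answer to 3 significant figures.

1 mm over 1 m² is 1 L, so volume = 115.35 × 48492 = 5593552.2 L = 5590 m³.

5590 cubic metres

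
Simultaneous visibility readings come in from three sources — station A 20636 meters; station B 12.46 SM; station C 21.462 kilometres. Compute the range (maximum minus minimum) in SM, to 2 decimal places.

0.88 SM

station A: 20636 m = 12.8226 SM.
station C: 21.462 km = 13.3359 SM.
Spread: 13.3359 − 12.4600 = 0.88 SM.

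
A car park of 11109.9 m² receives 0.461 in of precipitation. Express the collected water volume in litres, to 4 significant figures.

Depth: 0.461 in × 25.4 = 11.7094 mm.
1 mm over 1 m² is 1 L, so volume = 11.7094 × 11109.9 = 130090.26 L ≈ 130100 L.

130100 litres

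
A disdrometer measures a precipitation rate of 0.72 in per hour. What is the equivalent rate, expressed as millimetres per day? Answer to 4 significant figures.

0.72 in/hour × 25.4 mm/in × 24 hour/day = 438.9 mm/day.

438.9 mm/day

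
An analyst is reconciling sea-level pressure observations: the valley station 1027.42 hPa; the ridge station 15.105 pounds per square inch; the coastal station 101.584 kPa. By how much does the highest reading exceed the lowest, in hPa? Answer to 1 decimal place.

the ridge station: 15.105 psi = 1041.453 hPa.
the coastal station: 101.584 kPa = 1015.840 hPa.
Spread: 1041.453 − 1015.840 = 25.6 hPa.

25.6 hPa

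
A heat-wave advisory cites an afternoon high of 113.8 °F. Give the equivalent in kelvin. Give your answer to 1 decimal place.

318.6 K

First to °C: 45.44 °C.
Then to K: 318.6 K.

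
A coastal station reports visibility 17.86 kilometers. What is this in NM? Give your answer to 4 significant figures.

9.644 nmi

1 km = 0.539957 nmi, so 17.86 × 0.539957 = 9.644 nmi.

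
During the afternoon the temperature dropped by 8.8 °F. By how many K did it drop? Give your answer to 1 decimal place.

4.9 K

A change of 1 °C equals a change of 1.8 °F: ΔK = 8.8 × 0.5556 = 4.9 K.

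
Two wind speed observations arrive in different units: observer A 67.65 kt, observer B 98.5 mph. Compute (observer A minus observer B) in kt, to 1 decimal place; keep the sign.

observer B: 98.5 mph = 85.594 kt.
Difference: 67.650 − 85.594 = -17.9 kt.

-17.9 kt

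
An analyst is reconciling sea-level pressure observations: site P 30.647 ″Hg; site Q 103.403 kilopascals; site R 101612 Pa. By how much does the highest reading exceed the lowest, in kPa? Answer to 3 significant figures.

2.17 kPa

site P: 30.647 inHg = 103.7827 kPa.
site R: 101612 Pa = 101.6120 kPa.
Spread: 103.7827 − 101.6120 = 2.17 kPa.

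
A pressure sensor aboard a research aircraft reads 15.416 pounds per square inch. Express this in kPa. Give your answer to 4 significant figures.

1 psi = 6.89476 kPa, so 15.416 × 6.89476 = 106.3 kPa.

106.3 kPa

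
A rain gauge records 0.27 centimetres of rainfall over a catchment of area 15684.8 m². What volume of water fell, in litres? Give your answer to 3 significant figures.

Depth: 0.27 cm × 10 = 2.7 mm.
1 mm over 1 m² is 1 L, so volume = 2.7 × 15684.8 = 42348.96 L ≈ 42300 L.

42300 litres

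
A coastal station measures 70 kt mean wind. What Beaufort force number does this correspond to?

70 kt lies in the Beaufort 12 band (hurricane force, ≥64 kt).

Beaufort force 12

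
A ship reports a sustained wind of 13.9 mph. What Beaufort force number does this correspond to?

Beaufort force 4

13.9 mph = 6.2 m/s, which is Beaufort 4 (moderate breeze, 5.5–7.9 m/s).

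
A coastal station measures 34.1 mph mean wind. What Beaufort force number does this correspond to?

Beaufort force 7

34.1 mph = 15.2 m/s, which is Beaufort 7 (near gale, 13.9–17.1 m/s).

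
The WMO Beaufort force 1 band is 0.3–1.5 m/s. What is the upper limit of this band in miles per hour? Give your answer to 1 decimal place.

0.3–1.5 m/s × 2.237 = 0.7–3.4 mph.

3.4 mph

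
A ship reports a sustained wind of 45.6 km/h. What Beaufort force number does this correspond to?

45.6 km/h = 12.7 m/s, which is Beaufort 6 (strong breeze, 10.8–13.8 m/s).

Beaufort force 6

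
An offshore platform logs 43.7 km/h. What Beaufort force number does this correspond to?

Beaufort force 6

43.7 km/h = 12.1 m/s, which is Beaufort 6 (strong breeze, 10.8–13.8 m/s).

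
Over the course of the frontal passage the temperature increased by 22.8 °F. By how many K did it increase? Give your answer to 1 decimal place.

Converting a difference, only the 9/5 scale factor applies: ΔK = 22.8 × 0.5556 = 12.7 K.

12.7 K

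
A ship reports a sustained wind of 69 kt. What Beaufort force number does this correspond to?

Beaufort force 12

69 kt lies in the Beaufort 12 band (hurricane force, ≥64 kt).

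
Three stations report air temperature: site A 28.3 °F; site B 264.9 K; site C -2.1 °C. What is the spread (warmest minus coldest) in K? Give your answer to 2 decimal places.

6.19 K

site A: 28.3 °F = -2.056 °C.
site B: 264.9 K = -8.250 °C.
Spread: (-2.056) − (-8.250) = 6.194 °C.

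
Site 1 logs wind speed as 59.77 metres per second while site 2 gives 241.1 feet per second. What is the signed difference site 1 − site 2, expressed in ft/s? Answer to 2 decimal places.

-45.00 ft/s

site 1: 59.77 m/s = 196.0958 ft/s.
Difference: 196.0958 − 241.1000 = -45.00 ft/s.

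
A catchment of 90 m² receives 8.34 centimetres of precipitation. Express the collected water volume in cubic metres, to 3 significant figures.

7.51 cubic metres

Depth: 8.34 cm × 10 = 83.4 mm.
1 mm over 1 m² is 1 L, so volume = 83.4 × 90 = 7506 L = 7.51 m³.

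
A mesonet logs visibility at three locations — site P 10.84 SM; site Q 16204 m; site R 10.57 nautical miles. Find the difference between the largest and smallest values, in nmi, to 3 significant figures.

1.82 nmi

site P: 10.84 SM = 9.4197 nmi.
site Q: 16204 m = 8.7495 nmi.
Spread: 10.5700 − 8.7495 = 1.82 nmi.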